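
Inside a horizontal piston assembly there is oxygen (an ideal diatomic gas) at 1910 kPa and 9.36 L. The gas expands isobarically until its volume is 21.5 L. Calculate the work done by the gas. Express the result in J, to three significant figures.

Isobaric: W = P ΔV.
W = (1910 kPa)(21.5 − 9.36 L) = (1910)(12.14) = 23187 J.

W ≈ 23200 J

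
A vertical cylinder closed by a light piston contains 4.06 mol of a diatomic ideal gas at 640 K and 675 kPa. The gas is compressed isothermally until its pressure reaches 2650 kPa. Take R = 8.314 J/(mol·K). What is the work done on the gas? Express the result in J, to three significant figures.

Isothermal process: W = nRT ln(V₂/V₁) = nRT ln(P₁/P₂).
W = (4.06)(8.314)(640) × ln(675/2650)
  = 21603 × ln(0.2547) = 21603 × -1.368
W_by_gas = -29544 J; work on gas = −W_by = 29544 J.

W ≈ 29500 J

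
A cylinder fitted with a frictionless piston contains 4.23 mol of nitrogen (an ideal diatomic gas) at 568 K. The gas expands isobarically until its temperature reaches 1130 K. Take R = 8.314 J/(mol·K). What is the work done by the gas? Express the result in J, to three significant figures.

Isobaric: W = P ΔV = nR ΔT.
W = (4.23)(8.314)(1130 − 568) = 19765 J.

W ≈ 19800 J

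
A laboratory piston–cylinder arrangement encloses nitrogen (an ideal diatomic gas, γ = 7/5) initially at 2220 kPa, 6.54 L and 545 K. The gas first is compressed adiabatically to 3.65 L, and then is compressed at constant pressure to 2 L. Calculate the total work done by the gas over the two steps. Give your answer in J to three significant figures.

W_total ≈ -17800 J

Step 1 (adiabatic): W = (P₁V₁ − P₂V₂)/(γ−1) = (14519 − 18333)/0.4 = -9537 J.
After step 1: P = 5023 kPa, V = 3.65 L, T = 688.2 K.
Step 2 (isobaric): W = PΔV = (5023 kPa)(2 − 3.65 L) = -8288 J.
W_total = -9537 − 8288 = -17824 J.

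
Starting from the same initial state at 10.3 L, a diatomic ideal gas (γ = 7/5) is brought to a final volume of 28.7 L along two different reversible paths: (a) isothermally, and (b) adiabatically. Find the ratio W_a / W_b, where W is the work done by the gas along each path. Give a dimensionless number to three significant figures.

W_a / W_b ≈ 1.22

Path (a) isothermal: W = P₁V₁ ln(V₂/V₁) → W_a/(P₁V₁) = 1.025.
Path (b) adiabatic: W = P₁V₁(1 − (V₁/V₂)^(γ−1))/(γ−1) → W_b/(P₁V₁) = 0.8407.
W_a / W_b = 1.025 / 0.8407 = 1.219.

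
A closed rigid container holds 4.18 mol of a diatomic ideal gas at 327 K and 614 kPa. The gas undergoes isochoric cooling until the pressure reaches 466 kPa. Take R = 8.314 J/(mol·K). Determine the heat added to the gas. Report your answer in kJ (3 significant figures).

Q ≈ -6.85 kJ

Constant volume ⇒ W = 0, so Q = ΔU = nCᵥΔT with Cᵥ = 5R/2 = 20.79 J/(mol·K).
At constant V, T₂/T₁ = P₂/P₁ ⇒ ΔT = T₁(P₂/P₁ − 1) = 327·(466/614 − 1) = -78.82 K.
ΔU = (4.18)(20.79)(-78.82) = -6848 J.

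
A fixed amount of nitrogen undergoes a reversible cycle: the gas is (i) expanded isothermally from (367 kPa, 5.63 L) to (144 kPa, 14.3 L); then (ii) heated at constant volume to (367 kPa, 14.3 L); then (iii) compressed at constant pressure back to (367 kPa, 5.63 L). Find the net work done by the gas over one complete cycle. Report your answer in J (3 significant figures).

W_net ≈ -1260 J

Leg (i): W = PᵢVᵢ ln(V_f/Vᵢ) = (2066) ln(14.3/5.63) = 1926 J.
Leg (ii): W = 0.
Leg (iii): W = PΔV = (367)(5.63 − 14.3) = -3182 J.
W_net = 1926 − 3182 = -1256 J.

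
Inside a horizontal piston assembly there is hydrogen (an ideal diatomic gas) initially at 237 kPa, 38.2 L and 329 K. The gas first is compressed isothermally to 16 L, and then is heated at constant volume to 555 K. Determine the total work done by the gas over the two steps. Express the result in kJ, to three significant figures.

Step 1 (isothermal): W = P₁V₁ ln(V₂/V₁) = (9053) ln(16/38.2) = -7879 J.
Step 2 (isochoric): W = 0 (constant volume).
W_total = -7879 + 0 = -7879 J.

W_total ≈ -7.88 kJ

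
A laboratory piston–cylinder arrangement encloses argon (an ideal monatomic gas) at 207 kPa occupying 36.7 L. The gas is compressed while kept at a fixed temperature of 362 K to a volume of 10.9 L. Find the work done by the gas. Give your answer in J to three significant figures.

Isothermal: W = nRT ln(V₂/V₁) = P₁V₁ ln(V₂/V₁).
P₁V₁ = (207 kPa)(36.7 L) = 7597 J.
W = 7597 × ln(10.9/36.7) = 7597 × -1.214
W_by_gas = -9223 J.

W ≈ -9220 J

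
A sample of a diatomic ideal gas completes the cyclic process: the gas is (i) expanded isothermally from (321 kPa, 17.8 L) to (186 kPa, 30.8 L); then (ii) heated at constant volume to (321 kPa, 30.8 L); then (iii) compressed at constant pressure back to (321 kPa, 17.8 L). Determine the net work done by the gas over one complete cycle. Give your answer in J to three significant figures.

Leg (i): W = PᵢVᵢ ln(V_f/Vᵢ) = (5714) ln(30.8/17.8) = 3133 J.
Leg (ii): W = 0.
Leg (iii): W = PΔV = (321)(17.8 − 30.8) = -4173 J.
W_net = 3133 − 4173 = -1040 J.

W_net ≈ -1040 J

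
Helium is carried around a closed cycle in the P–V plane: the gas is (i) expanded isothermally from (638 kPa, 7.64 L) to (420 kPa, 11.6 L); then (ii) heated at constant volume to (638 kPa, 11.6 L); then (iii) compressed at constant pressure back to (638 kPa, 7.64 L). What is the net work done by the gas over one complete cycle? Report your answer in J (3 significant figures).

Leg (i): W = PᵢVᵢ ln(V_f/Vᵢ) = (4874) ln(11.6/7.64) = 2036 J.
Leg (ii): W = 0.
Leg (iii): W = PΔV = (638)(7.64 − 11.6) = -2526 J.
W_net = 2036 − 2526 = -490.9 J.

W_net ≈ -491 J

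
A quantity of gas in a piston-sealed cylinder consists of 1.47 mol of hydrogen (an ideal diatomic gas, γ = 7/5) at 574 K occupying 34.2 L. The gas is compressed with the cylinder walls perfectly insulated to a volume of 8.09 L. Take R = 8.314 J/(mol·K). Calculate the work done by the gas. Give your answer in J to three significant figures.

Adiabatic: TV^(γ−1) = const with γ = 7/5.
T₂ = T₁ (V₁/V₂)^(γ−1) = 574 × (34.2/8.09)^0.4 = 574 × 1.78 = 1022 K.
W_by = nCᵥ(T₁ − T₂) = (1.47)(20.79)(574 − 1022) = -13680 J.

W ≈ -13700 J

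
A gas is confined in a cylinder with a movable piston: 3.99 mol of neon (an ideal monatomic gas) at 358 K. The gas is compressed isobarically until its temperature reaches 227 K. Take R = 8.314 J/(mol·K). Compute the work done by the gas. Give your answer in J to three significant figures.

Isobaric: W = P ΔV = nR ΔT.
W = (3.99)(8.314)(227 − 358) = -4346 J.

W ≈ -4350 J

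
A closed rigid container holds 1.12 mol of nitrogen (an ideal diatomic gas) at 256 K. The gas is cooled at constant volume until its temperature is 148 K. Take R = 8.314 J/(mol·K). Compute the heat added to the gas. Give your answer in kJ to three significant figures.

Q ≈ -2.51 kJ

Constant volume ⇒ W = 0, so Q = ΔU = nCᵥΔT with Cᵥ = 5R/2 = 20.79 J/(mol·K).
ΔU = (1.12)(20.79)(148 − 256) = -2514 J.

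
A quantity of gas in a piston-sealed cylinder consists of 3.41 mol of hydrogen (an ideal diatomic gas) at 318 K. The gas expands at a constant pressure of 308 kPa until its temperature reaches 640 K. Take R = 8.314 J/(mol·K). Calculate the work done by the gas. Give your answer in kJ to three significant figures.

W ≈ 9.13 kJ

Isobaric: W = P ΔV = nR ΔT.
W = (3.41)(8.314)(640 − 318) = 9129 J.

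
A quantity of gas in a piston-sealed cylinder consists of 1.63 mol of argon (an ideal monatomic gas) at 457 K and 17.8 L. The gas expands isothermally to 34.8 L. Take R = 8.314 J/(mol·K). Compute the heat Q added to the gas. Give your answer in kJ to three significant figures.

Isothermal ⇒ ΔU = 0, so Q = W = nRT ln(V₂/V₁).
Q = (1.63)(8.314)(457) ln(34.8/17.8) = 6193 × 0.6704 = 4152 J.

Q ≈ 4.15 kJ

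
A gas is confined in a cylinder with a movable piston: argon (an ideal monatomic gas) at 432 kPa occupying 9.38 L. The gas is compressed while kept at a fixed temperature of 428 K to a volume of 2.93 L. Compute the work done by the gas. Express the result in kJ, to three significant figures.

W ≈ -4.72 kJ

Isothermal: W = nRT ln(V₂/V₁) = P₁V₁ ln(V₂/V₁).
P₁V₁ = (432 kPa)(9.38 L) = 4052 J.
W = 4052 × ln(2.93/9.38) = 4052 × -1.164
W_by_gas = -4715 J.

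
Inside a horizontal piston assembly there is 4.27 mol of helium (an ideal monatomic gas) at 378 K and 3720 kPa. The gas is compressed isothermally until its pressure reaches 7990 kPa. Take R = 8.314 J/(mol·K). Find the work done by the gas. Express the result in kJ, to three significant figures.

W ≈ -10.3 kJ

Isothermal process: W = nRT ln(V₂/V₁) = nRT ln(P₁/P₂).
W = (4.27)(8.314)(378) × ln(3720/7990)
  = 13419 × ln(0.4656) = 13419 × -0.7645
W_by_gas = -10259 J.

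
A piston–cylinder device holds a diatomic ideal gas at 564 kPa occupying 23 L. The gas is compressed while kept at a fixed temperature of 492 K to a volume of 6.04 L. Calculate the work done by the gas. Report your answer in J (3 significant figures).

W ≈ -17300 J

Isothermal: W = nRT ln(V₂/V₁) = P₁V₁ ln(V₂/V₁).
P₁V₁ = (564 kPa)(23 L) = 12972 J.
W = 12972 × ln(6.04/23) = 12972 × -1.337
W_by_gas = -17345 J.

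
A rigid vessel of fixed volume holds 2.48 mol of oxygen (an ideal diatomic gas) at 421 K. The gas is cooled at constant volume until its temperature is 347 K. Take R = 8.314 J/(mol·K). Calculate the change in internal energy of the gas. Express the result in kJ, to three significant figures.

ΔU ≈ -3.81 kJ

Constant volume ⇒ W = 0, so Q = ΔU = nCᵥΔT with Cᵥ = 5R/2 = 20.79 J/(mol·K).
ΔU = (2.48)(20.79)(347 − 421) = -3814 J.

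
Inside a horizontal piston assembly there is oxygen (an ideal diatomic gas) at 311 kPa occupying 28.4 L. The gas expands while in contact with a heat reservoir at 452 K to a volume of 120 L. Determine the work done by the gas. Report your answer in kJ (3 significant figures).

W ≈ 12.7 kJ

Isothermal: W = nRT ln(V₂/V₁) = P₁V₁ ln(V₂/V₁).
P₁V₁ = (311 kPa)(28.4 L) = 8832 J.
W = 8832 × ln(120/28.4) = 8832 × 1.441
W_by_gas = 12728 J.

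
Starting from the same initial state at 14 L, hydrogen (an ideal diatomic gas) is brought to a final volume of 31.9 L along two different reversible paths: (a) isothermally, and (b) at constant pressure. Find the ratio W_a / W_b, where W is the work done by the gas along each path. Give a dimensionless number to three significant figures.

Path (a) isothermal: W = P₁V₁ ln(V₂/V₁) → W_a/(P₁V₁) = 0.8235.
Path (b) isobaric: W = P₁(V₂ − V₁) → W_b/(P₁V₁) = 1.279.
W_a / W_b = 0.8235 / 1.279 = 0.6441.

W_a / W_b ≈ 0.644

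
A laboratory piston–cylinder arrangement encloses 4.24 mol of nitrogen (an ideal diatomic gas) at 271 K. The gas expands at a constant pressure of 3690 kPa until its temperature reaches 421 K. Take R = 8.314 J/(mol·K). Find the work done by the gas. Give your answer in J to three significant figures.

W ≈ 5290 J

Isobaric: W = P ΔV = nR ΔT.
W = (4.24)(8.314)(421 − 271) = 5288 J.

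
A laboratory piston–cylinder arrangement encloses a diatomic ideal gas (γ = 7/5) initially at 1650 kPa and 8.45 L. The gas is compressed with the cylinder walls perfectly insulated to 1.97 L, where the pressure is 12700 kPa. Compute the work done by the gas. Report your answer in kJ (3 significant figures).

Adiabatic: W = (P₁V₁ − P₂V₂)/(γ − 1) with γ = 7/5.
P₁V₁ = 13942 J, P₂V₂ = 25019 J.
W = (13942 − 25019) / 0.4 = -27691 J.

W ≈ -27.7 kJ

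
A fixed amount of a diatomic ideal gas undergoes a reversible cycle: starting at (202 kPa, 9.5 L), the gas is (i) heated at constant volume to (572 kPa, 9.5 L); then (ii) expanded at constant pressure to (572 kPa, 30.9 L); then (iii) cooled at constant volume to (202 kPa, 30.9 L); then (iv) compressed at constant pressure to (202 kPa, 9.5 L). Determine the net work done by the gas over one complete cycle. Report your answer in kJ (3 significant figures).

Constant-volume legs do no work.
W(ii) = (572)(30.9 − 9.5) = 12241 J; W(iv) = (202)(9.5 − 30.9) = -4323 J.
W_net = 12241 − 4323 = 7918 J (the clockwise enclosed area).

W_net ≈ 7.92 kJ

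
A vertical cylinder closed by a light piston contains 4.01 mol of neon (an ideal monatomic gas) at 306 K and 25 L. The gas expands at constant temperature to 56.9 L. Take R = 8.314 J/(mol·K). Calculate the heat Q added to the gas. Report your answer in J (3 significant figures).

Q ≈ 8390 J

Isothermal ⇒ ΔU = 0, so Q = W = nRT ln(V₂/V₁).
Q = (4.01)(8.314)(306) ln(56.9/25) = 10202 × 0.8224 = 8390 J.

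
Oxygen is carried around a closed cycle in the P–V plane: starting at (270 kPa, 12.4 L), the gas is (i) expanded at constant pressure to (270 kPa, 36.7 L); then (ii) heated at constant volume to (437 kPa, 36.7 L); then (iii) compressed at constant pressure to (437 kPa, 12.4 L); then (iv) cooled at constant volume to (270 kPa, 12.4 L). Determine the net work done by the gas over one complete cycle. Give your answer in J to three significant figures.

W_net ≈ -4060 J

Constant-volume legs do no work.
W(i) = (270)(36.7 − 12.4) = 6561 J; W(iii) = (437)(12.4 − 36.7) = -10619 J.
W_net = 6561 − 10619 = -4058 J (the counter-clockwise enclosed area).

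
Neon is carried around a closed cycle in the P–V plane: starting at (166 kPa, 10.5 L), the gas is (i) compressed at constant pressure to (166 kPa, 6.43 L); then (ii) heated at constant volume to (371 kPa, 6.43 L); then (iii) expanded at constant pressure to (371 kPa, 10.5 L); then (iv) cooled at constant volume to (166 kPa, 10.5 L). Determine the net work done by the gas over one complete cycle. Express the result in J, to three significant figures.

Constant-volume legs do no work.
W(i) = (166)(6.43 − 10.5) = -675.6 J; W(iii) = (371)(10.5 − 6.43) = 1510 J.
W_net = -675.6 + 1510 = 834.4 J (the clockwise enclosed area).

W_net ≈ 834 J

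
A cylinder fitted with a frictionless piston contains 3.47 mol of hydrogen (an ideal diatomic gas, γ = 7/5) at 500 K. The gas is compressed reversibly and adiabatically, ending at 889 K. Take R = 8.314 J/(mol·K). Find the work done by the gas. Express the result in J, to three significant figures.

W ≈ -28100 J

Adiabatic ⇒ Q = 0, so W_by = −ΔU = nCᵥ(T₁ − T₂).
Cᵥ = 5R/2 = 20.79 J/(mol·K).
W = (3.47)(20.79)(500 − 889) = -28056 J.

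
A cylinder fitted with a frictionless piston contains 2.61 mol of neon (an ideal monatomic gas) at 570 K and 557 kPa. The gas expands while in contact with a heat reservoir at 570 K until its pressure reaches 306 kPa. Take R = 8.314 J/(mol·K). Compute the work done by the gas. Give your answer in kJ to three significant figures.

W ≈ 7.41 kJ

Isothermal process: W = nRT ln(V₂/V₁) = nRT ln(P₁/P₂).
W = (2.61)(8.314)(570) × ln(557/306)
  = 12369 × ln(1.82) = 12369 × 0.599
W_by_gas = 7409 J.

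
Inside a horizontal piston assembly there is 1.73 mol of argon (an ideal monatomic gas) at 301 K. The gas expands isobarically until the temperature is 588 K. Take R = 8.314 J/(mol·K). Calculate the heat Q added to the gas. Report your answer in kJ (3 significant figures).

Q ≈ 10.3 kJ

Isobaric: W = nRΔT = (1.73)(8.314)(287) = 4128 J.
ΔU = nCᵥΔT with Cᵥ = 3R/2: ΔU = (1.73)(12.47)(287) = 6192 J.
Q = ΔU + W = 6192 + 4128 = 10320 J.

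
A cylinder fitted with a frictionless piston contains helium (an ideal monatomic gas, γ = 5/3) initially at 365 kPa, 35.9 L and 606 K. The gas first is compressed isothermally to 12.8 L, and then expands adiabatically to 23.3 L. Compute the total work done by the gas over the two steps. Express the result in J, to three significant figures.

W_total ≈ -7040 J

Step 1 (isothermal): W = P₁V₁ ln(V₂/V₁) = (13104) ln(12.8/35.9) = -13514 J.
After step 1: P = 1024 kPa, V = 12.8 L, T = 606 K.
Step 2 (adiabatic): W = (P₁V₁ − P₂V₂)/(γ−1) = (13104 − 8789)/0.667 = 6471 J.
W_total = -13514 + 6471 = -7042 J.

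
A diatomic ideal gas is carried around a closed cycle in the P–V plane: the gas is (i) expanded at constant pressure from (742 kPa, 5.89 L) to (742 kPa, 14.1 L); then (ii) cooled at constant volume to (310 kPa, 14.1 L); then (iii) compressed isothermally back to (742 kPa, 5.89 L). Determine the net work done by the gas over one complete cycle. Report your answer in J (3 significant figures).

W_net ≈ 2280 J

Leg (i): W = PΔV = (742)(14.1 − 5.89) = 6092 J.
Leg (ii): W = 0.
Leg (iii): W = PᵢVᵢ ln(V_f/Vᵢ) = (4371) ln(5.89/14.1) = -3816 J.
W_net = 6092 − 3816 = 2276 J.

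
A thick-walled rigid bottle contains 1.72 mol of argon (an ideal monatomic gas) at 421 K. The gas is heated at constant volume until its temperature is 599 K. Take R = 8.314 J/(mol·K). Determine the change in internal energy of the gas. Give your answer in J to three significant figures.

Constant volume ⇒ W = 0, so Q = ΔU = nCᵥΔT with Cᵥ = 3R/2 = 12.47 J/(mol·K).
ΔU = (1.72)(12.47)(599 − 421) = 3818 J.

ΔU ≈ 3820 J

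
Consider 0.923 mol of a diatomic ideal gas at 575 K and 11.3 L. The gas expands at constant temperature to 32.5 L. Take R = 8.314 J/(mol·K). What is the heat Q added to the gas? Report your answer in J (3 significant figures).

Isothermal ⇒ ΔU = 0, so Q = W = nRT ln(V₂/V₁).
Q = (0.923)(8.314)(575) ln(32.5/11.3) = 4412 × 1.056 = 4661 J.

Q ≈ 4660 J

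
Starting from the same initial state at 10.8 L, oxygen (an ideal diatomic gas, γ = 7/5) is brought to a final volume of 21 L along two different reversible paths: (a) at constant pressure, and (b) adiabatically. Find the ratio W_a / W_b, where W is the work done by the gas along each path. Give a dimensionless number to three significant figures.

Path (a) isobaric: W = P₁(V₂ − V₁) → W_a/(P₁V₁) = 0.9444.
Path (b) adiabatic: W = P₁V₁(1 − (V₁/V₂)^(γ−1))/(γ−1) → W_b/(P₁V₁) = 0.5839.
W_a / W_b = 0.9444 / 0.5839 = 1.618.

W_a / W_b ≈ 1.62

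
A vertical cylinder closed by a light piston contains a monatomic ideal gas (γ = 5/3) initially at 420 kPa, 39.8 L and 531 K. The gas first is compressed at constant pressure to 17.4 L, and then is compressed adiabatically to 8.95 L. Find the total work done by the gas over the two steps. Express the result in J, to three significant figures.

Step 1 (isobaric): W = PΔV = (420 kPa)(17.4 − 39.8 L) = -9408 J.
After step 1: P = 420 kPa, V = 17.4 L, T = 232.1 K.
Step 2 (adiabatic): W = (P₁V₁ − P₂V₂)/(γ−1) = (7308 − 11384)/0.667 = -6114 J.
W_total = -9408 − 6114 = -15522 J.

W_total ≈ -15500 J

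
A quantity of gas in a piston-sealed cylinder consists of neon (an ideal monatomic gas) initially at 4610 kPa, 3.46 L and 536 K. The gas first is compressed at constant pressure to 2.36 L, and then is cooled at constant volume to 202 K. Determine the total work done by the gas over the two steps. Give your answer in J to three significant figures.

Step 1 (isobaric): W = PΔV = (4610 kPa)(2.36 − 3.46 L) = -5071 J.
Step 2 (isochoric): W = 0 (constant volume).
W_total = -5071 + 0 = -5071 J.

W_total ≈ -5070 J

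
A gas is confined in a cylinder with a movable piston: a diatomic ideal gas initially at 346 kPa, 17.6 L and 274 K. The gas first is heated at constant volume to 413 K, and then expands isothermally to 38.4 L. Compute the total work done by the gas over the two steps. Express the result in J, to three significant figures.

W_total ≈ 7160 J

Step 1 (isochoric): W = 0 (constant volume).
After step 1: P = 521.5 kPa (V unchanged).
Step 2 (isothermal): W = P₁V₁ ln(V₂/V₁) = (9179) ln(38.4/17.6) = 7161 J.
W_total = 0 + 7161 = 7161 J.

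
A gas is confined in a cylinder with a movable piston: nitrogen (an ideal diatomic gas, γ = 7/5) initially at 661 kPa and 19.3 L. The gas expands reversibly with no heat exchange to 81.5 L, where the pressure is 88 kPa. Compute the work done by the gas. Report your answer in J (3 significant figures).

W ≈ 14000 J

Adiabatic: W = (P₁V₁ − P₂V₂)/(γ − 1) with γ = 7/5.
P₁V₁ = 12757 J, P₂V₂ = 7172 J.
W = (12757 − 7172) / 0.4 = 13963 J.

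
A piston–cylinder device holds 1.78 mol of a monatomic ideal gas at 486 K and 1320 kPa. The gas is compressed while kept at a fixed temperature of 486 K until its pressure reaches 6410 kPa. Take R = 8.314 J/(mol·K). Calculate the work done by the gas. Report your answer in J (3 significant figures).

W ≈ -11400 J

Isothermal process: W = nRT ln(V₂/V₁) = nRT ln(P₁/P₂).
W = (1.78)(8.314)(486) × ln(1320/6410)
  = 7192 × ln(0.2059) = 7192 × -1.58
W_by_gas = -11365 J.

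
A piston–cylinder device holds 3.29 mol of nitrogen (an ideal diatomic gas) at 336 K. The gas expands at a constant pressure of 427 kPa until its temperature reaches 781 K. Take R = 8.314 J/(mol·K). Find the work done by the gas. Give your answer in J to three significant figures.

Isobaric: W = P ΔV = nR ΔT.
W = (3.29)(8.314)(781 − 336) = 12172 J.

W ≈ 12200 J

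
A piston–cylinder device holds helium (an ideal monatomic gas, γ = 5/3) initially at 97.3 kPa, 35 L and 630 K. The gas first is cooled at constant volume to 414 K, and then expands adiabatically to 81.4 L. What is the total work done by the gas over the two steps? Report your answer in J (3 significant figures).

Step 1 (isochoric): W = 0 (constant volume).
After step 1: P = 63.94 kPa (V unchanged).
Step 2 (adiabatic): W = (P₁V₁ − P₂V₂)/(γ−1) = (2238 − 1275)/0.667 = 1445 J.
W_total = 0 + 1445 = 1445 J.

W_total ≈ 1440 J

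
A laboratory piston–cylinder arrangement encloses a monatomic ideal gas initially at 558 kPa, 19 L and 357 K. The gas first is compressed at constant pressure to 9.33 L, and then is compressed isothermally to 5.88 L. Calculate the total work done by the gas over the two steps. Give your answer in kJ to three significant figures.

W_total ≈ -7.80 kJ

Step 1 (isobaric): W = PΔV = (558 kPa)(9.33 − 19 L) = -5396 J.
After step 1: P = 558 kPa, V = 9.33 L, T = 175.3 K.
Step 2 (isothermal): W = P₁V₁ ln(V₂/V₁) = (5206) ln(5.88/9.33) = -2404 J.
W_total = -5396 − 2404 = -7799 J.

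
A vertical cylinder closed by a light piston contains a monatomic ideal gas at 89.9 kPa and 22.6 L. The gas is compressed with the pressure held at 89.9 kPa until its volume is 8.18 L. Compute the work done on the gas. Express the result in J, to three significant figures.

Isobaric: W = P ΔV.
W = (89.9 kPa)(8.18 − 22.6 L) = (89.9)(-14.42) = -1296 J.
Work on gas = −W_by = 1296 J.

W ≈ 1300 J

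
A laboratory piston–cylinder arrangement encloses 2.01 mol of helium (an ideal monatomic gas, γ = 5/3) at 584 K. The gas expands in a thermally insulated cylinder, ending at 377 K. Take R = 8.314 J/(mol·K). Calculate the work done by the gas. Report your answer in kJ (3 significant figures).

Adiabatic ⇒ Q = 0, so W_by = −ΔU = nCᵥ(T₁ − T₂).
Cᵥ = 3R/2 = 12.47 J/(mol·K).
W = (2.01)(12.47)(584 − 377) = 5189 J.

W ≈ 5.19 kJ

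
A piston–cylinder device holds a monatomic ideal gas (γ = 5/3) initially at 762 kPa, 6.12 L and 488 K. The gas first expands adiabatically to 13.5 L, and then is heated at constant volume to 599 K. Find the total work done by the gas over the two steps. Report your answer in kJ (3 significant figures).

W_total ≈ 2.87 kJ

Step 1 (adiabatic): W = (P₁V₁ − P₂V₂)/(γ−1) = (4663 − 2752)/0.667 = 2867 J.
Step 2 (isochoric): W = 0 (constant volume).
W_total = 2867 + 0 = 2867 J.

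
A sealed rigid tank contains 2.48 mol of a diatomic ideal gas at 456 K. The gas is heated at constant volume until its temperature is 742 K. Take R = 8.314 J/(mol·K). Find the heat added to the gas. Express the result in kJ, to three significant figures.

Q ≈ 14.7 kJ

Constant volume ⇒ W = 0, so Q = ΔU = nCᵥΔT with Cᵥ = 5R/2 = 20.79 J/(mol·K).
ΔU = (2.48)(20.79)(742 − 456) = 14742 J.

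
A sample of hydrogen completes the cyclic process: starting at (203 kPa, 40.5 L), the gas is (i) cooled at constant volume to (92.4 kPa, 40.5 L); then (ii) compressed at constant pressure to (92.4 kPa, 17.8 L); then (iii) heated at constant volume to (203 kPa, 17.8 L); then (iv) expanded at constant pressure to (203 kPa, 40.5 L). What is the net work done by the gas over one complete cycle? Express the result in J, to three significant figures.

W_net ≈ 2510 J

Constant-volume legs do no work.
W(ii) = (92.4)(17.8 − 40.5) = -2097 J; W(iv) = (203)(40.5 − 17.8) = 4608 J.
W_net = -2097 + 4608 = 2511 J (the clockwise enclosed area).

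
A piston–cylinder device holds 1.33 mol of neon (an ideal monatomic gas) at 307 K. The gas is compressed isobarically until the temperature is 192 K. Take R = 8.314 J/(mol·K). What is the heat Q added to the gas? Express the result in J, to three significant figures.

Q ≈ -3180 J

Isobaric: W = nRΔT = (1.33)(8.314)(-115) = -1272 J.
ΔU = nCᵥΔT with Cᵥ = 3R/2: ΔU = (1.33)(12.47)(-115) = -1907 J.
Q = ΔU + W = -1907 − 1272 = -3179 J.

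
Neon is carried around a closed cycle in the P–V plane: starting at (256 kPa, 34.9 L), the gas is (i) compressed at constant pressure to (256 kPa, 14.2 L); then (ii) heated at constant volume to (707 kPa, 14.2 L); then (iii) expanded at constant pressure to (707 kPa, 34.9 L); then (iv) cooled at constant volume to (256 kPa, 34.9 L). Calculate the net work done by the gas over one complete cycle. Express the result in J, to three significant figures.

W_net ≈ 9340 J

Constant-volume legs do no work.
W(i) = (256)(14.2 − 34.9) = -5299 J; W(iii) = (707)(34.9 − 14.2) = 14635 J.
W_net = -5299 + 14635 = 9336 J (the clockwise enclosed area).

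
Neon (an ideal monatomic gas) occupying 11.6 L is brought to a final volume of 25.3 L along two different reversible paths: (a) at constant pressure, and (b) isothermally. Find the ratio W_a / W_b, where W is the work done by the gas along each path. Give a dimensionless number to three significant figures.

Path (a) isobaric: W = P₁(V₂ − V₁) → W_a/(P₁V₁) = 1.181.
Path (b) isothermal: W = P₁V₁ ln(V₂/V₁) → W_b/(P₁V₁) = 0.7798.
W_a / W_b = 1.181 / 0.7798 = 1.515.

W_a / W_b ≈ 1.51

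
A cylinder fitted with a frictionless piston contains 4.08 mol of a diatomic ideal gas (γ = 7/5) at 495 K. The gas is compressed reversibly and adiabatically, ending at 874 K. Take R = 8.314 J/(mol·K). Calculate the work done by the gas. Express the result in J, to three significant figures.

W ≈ -32100 J

Adiabatic ⇒ Q = 0, so W_by = −ΔU = nCᵥ(T₁ − T₂).
Cᵥ = 5R/2 = 20.79 J/(mol·K).
W = (4.08)(20.79)(495 − 874) = -32140 J.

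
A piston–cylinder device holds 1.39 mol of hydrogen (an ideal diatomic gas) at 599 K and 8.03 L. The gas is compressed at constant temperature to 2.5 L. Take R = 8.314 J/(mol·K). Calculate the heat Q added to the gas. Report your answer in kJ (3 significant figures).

Q ≈ -8.08 kJ

Isothermal ⇒ ΔU = 0, so Q = W = nRT ln(V₂/V₁).
Q = (1.39)(8.314)(599) ln(2.5/8.03) = 6922 × -1.167 = -8078 J.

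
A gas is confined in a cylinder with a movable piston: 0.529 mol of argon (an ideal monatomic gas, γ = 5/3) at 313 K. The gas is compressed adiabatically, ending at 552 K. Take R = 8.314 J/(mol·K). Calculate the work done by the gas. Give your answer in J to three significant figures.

W ≈ -1580 J

Adiabatic ⇒ Q = 0, so W_by = −ΔU = nCᵥ(T₁ − T₂).
Cᵥ = 3R/2 = 12.47 J/(mol·K).
W = (0.529)(12.47)(313 − 552) = -1577 J.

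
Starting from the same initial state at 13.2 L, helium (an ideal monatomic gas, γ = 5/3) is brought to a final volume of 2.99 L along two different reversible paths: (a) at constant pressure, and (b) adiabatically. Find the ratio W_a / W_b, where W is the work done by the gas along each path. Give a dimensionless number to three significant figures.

Path (a) isobaric: W = P₁(V₂ − V₁) → W_a/(P₁V₁) = -0.7735.
Path (b) adiabatic: W = P₁V₁(1 − (V₁/V₂)^(γ−1))/(γ−1) → W_b/(P₁V₁) = -2.537.
W_a / W_b = -0.7735 / -2.537 = 0.3049.

W_a / W_b ≈ 0.305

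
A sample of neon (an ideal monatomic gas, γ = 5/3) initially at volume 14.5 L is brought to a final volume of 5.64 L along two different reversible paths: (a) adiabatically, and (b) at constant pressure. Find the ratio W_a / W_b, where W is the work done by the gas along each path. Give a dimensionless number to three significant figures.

W_a / W_b ≈ 2.15

Path (a) adiabatic: W = P₁V₁(1 − (V₁/V₂)^(γ−1))/(γ−1) → W_a/(P₁V₁) = -1.315.
Path (b) isobaric: W = P₁(V₂ − V₁) → W_b/(P₁V₁) = -0.611.
W_a / W_b = -1.315 / -0.611 = 2.152.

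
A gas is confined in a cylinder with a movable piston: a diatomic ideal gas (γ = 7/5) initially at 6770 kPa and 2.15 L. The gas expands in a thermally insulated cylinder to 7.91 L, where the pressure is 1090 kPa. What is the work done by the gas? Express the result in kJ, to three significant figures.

W ≈ 14.8 kJ

Adiabatic: W = (P₁V₁ − P₂V₂)/(γ − 1) with γ = 7/5.
P₁V₁ = 14556 J, P₂V₂ = 8622 J.
W = (14556 − 8622) / 0.4 = 14834 J.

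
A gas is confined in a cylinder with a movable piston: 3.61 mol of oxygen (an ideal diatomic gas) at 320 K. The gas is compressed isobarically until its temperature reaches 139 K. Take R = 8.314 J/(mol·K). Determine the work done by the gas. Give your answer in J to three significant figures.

Isobaric: W = P ΔV = nR ΔT.
W = (3.61)(8.314)(139 − 320) = -5432 J.

W ≈ -5430 J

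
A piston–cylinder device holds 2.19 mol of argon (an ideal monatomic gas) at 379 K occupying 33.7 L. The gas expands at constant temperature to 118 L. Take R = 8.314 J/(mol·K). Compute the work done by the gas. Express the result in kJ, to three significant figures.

Isothermal: W = nRT ln(V₂/V₁).
W = (2.19)(8.314)(379) × ln(118/33.7)
  = 6901 × 1.253
W_by_gas = 8648 J.

W ≈ 8.65 kJ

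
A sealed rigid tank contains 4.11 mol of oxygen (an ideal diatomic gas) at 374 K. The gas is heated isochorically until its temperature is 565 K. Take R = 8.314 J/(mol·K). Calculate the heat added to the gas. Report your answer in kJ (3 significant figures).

Constant volume ⇒ W = 0, so Q = ΔU = nCᵥΔT with Cᵥ = 5R/2 = 20.79 J/(mol·K).
ΔU = (4.11)(20.79)(565 − 374) = 16316 J.

Q ≈ 16.3 kJ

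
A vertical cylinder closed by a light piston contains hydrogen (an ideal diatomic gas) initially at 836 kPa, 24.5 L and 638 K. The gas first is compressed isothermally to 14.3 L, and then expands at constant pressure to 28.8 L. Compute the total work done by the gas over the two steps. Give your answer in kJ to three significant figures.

W_total ≈ 9.74 kJ

Step 1 (isothermal): W = P₁V₁ ln(V₂/V₁) = (20482) ln(14.3/24.5) = -11028 J.
After step 1: P = 1432 kPa, V = 14.3 L, T = 638 K.
Step 2 (isobaric): W = PΔV = (1432 kPa)(28.8 − 14.3 L) = 20768 J.
W_total = -11028 + 20768 = 9741 J.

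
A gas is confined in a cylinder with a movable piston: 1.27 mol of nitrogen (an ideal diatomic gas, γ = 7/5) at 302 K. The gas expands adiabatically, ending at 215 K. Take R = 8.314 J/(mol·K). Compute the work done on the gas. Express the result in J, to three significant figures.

Adiabatic ⇒ Q = 0, so W_by = −ΔU = nCᵥ(T₁ − T₂).
Cᵥ = 5R/2 = 20.79 J/(mol·K).
W = (1.27)(20.79)(302 − 215) = 2297 J.
Work on gas = −W_by = -2297 J.

W ≈ -2300 J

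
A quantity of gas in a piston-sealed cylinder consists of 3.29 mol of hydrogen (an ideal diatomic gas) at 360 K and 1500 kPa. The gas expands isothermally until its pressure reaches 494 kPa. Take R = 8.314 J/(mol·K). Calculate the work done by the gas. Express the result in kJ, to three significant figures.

Isothermal process: W = nRT ln(V₂/V₁) = nRT ln(P₁/P₂).
W = (3.29)(8.314)(360) × ln(1500/494)
  = 9847 × ln(3.036) = 9847 × 1.111
W_by_gas = 10937 J.

W ≈ 10.9 kJ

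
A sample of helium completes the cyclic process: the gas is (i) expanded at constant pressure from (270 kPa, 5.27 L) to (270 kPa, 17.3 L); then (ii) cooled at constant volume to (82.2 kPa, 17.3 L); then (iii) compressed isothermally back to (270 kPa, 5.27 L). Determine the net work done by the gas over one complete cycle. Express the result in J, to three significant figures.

W_net ≈ 1560 J

Leg (i): W = PΔV = (270)(17.3 − 5.27) = 3248 J.
Leg (ii): W = 0.
Leg (iii): W = PᵢVᵢ ln(V_f/Vᵢ) = (1422) ln(5.27/17.3) = -1690 J.
W_net = 3248 − 1690 = 1558 J.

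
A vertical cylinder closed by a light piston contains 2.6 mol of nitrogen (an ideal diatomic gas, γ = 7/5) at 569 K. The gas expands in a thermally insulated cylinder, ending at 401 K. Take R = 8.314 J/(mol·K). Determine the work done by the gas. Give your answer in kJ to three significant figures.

Adiabatic ⇒ Q = 0, so W_by = −ΔU = nCᵥ(T₁ − T₂).
Cᵥ = 5R/2 = 20.79 J/(mol·K).
W = (2.6)(20.79)(569 − 401) = 9079 J.

W ≈ 9.08 kJ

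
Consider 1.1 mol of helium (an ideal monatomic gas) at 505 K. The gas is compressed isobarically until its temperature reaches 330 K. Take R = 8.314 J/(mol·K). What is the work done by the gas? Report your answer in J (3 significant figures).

W ≈ -1600 J

Isobaric: W = P ΔV = nR ΔT.
W = (1.1)(8.314)(330 − 505) = -1600 J.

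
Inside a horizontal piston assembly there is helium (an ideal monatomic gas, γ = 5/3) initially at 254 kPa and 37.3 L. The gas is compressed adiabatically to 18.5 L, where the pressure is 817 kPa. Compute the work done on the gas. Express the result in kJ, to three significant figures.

Adiabatic: W = (P₁V₁ − P₂V₂)/(γ − 1) with γ = 5/3.
P₁V₁ = 9474 J, P₂V₂ = 15114 J.
W = (9474 − 15114) / 0.6667 = -8460 J.
Work on gas = −W_by = 8460 J.

W ≈ 8.46 kJ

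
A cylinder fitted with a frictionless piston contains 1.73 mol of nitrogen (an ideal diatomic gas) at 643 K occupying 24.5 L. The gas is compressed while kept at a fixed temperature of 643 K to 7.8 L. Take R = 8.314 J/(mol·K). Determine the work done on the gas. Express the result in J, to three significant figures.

Isothermal: W = nRT ln(V₂/V₁).
W = (1.73)(8.314)(643) × ln(7.8/24.5)
  = 9248 × -1.145
W_by_gas = -10585 J; work on gas = −W_by = 10585 J.

W ≈ 10600 J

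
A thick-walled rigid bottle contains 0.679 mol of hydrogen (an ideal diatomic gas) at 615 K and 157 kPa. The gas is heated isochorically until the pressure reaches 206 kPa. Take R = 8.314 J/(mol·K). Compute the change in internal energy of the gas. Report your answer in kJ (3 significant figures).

Constant volume ⇒ W = 0, so Q = ΔU = nCᵥΔT with Cᵥ = 5R/2 = 20.79 J/(mol·K).
At constant V, T₂/T₁ = P₂/P₁ ⇒ ΔT = T₁(P₂/P₁ − 1) = 615·(206/157 − 1) = 191.9 K.
ΔU = (0.679)(20.79)(191.9) = 2709 J.

ΔU ≈ 2.71 kJ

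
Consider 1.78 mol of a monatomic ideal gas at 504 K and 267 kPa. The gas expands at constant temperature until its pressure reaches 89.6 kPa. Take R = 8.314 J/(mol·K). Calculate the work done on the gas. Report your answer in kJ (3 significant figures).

Isothermal process: W = nRT ln(V₂/V₁) = nRT ln(P₁/P₂).
W = (1.78)(8.314)(504) × ln(267/89.6)
  = 7459 × ln(2.98) = 7459 × 1.092
W_by_gas = 8144 J; work on gas = −W_by = -8144 J.

W ≈ -8.14 kJ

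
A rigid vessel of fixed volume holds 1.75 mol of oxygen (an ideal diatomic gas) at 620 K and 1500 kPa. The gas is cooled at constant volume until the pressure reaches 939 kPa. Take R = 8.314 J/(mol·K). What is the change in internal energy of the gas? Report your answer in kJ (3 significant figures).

ΔU ≈ -8.43 kJ

Constant volume ⇒ W = 0, so Q = ΔU = nCᵥΔT with Cᵥ = 5R/2 = 20.79 J/(mol·K).
At constant V, T₂/T₁ = P₂/P₁ ⇒ ΔT = T₁(P₂/P₁ − 1) = 620·(939/1500 − 1) = -231.9 K.
ΔU = (1.75)(20.79)(-231.9) = -8434 J.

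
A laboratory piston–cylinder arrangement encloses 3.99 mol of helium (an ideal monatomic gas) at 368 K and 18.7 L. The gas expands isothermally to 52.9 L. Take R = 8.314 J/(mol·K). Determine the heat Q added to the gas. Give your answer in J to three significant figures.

Q ≈ 12700 J

Isothermal ⇒ ΔU = 0, so Q = W = nRT ln(V₂/V₁).
Q = (3.99)(8.314)(368) ln(52.9/18.7) = 12208 × 1.04 = 12694 J.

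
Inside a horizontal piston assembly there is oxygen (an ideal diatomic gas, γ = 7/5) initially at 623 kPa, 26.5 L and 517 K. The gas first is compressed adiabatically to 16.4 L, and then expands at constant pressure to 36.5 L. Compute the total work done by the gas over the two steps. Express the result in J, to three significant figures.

W_total ≈ 15800 J

Step 1 (adiabatic): W = (P₁V₁ − P₂V₂)/(γ−1) = (16510 − 20003)/0.4 = -8734 J.
After step 1: P = 1220 kPa, V = 16.4 L, T = 626.4 K.
Step 2 (isobaric): W = PΔV = (1220 kPa)(36.5 − 16.4 L) = 24516 J.
W_total = -8734 + 24516 = 15782 J.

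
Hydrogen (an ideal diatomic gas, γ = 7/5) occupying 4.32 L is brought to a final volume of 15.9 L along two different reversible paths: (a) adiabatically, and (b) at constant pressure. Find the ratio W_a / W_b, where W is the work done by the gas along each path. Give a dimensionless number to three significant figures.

Path (a) adiabatic: W = P₁V₁(1 − (V₁/V₂)^(γ−1))/(γ−1) → W_a/(P₁V₁) = 1.016.
Path (b) isobaric: W = P₁(V₂ − V₁) → W_b/(P₁V₁) = 2.681.
W_a / W_b = 1.016 / 2.681 = 0.3788.

W_a / W_b ≈ 0.379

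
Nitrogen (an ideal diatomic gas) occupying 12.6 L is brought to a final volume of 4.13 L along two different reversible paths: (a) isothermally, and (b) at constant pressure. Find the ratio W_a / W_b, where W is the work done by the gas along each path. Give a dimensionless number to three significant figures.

Path (a) isothermal: W = P₁V₁ ln(V₂/V₁) → W_a/(P₁V₁) = -1.115.
Path (b) isobaric: W = P₁(V₂ − V₁) → W_b/(P₁V₁) = -0.6722.
W_a / W_b = -1.115 / -0.6722 = 1.659.

W_a / W_b ≈ 1.66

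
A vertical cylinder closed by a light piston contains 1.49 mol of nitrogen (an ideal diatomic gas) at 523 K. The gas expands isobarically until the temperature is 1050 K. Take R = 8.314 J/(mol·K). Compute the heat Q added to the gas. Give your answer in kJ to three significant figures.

Q ≈ 22.8 kJ

Isobaric: W = nRΔT = (1.49)(8.314)(527) = 6528 J.
ΔU = nCᵥΔT with Cᵥ = 5R/2: ΔU = (1.49)(20.79)(527) = 16321 J.
Q = ΔU + W = 16321 + 6528 = 22849 J.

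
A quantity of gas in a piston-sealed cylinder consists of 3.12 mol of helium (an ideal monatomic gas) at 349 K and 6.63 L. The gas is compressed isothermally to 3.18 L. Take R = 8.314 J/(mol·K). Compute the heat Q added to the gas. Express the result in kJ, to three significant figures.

Isothermal ⇒ ΔU = 0, so Q = W = nRT ln(V₂/V₁).
Q = (3.12)(8.314)(349) ln(3.18/6.63) = 9053 × -0.7347 = -6651 J.

Q ≈ -6.65 kJ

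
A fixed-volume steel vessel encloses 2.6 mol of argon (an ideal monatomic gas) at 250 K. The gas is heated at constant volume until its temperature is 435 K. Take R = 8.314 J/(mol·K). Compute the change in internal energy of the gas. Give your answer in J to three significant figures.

ΔU ≈ 6000 J

Constant volume ⇒ W = 0, so Q = ΔU = nCᵥΔT with Cᵥ = 3R/2 = 12.47 J/(mol·K).
ΔU = (2.6)(12.47)(435 − 250) = 5999 J.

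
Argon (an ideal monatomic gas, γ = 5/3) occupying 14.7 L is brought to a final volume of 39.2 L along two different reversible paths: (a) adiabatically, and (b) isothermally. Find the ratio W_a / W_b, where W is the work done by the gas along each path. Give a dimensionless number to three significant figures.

Path (a) adiabatic: W = P₁V₁(1 − (V₁/V₂)^(γ−1))/(γ−1) → W_a/(P₁V₁) = 0.72.
Path (b) isothermal: W = P₁V₁ ln(V₂/V₁) → W_b/(P₁V₁) = 0.9808.
W_a / W_b = 0.72 / 0.9808 = 0.734.

W_a / W_b ≈ 0.734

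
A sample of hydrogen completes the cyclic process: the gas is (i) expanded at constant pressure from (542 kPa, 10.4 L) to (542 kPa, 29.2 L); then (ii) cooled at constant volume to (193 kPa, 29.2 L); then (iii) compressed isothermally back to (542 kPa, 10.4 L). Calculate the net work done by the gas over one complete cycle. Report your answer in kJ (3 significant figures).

W_net ≈ 4.37 kJ

Leg (i): W = PΔV = (542)(29.2 − 10.4) = 10190 J.
Leg (ii): W = 0.
Leg (iii): W = PᵢVᵢ ln(V_f/Vᵢ) = (5636) ln(10.4/29.2) = -5818 J.
W_net = 10190 − 5818 = 4372 J.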